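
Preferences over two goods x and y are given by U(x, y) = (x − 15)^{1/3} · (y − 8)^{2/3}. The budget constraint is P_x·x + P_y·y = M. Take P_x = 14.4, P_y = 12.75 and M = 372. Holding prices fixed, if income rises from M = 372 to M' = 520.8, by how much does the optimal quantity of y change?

Δy* = 7.7804

Discretionary income = 372 − 15·14.4 − 8·12.75 = 54; y* = 8 + 2/3·54/12.75 = 10.8235.
At M' = 520.8: y* = 18.6039. Change: 18.6039 − 10.8235 = 7.7804.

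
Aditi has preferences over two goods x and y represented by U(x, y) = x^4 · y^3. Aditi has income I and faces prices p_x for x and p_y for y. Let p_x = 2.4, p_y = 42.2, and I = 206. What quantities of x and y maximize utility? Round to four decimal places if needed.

Demand: x*(p_x,p_y,I) = 4/7·I/p_x and y* = 3/7·I/p_y.
At p_x=2.4, p_y=42.2, I=206: x* = 4/7·206/2.4 = 49.0476, y* = 2.0921.

x* = 49.0476, y* = 2.0921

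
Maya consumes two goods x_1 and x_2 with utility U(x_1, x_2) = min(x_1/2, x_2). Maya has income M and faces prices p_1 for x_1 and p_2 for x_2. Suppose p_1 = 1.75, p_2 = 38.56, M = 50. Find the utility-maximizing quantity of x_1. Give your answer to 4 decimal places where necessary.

With perfect complements, no substitution: consume in ratio x_1:x_2 = 2:1.
Budget: p_1·x_1 + p_2·(1/2)·x_1 = M, so (2·p_1 + p_2)·x_1 = 2·M.
Demand: x_1*(p_1,p_2,M) = 2·M/(2·p_1 + p_2), x_2* = M/(2·p_1 + p_2).
Here 2·1.75 + 38.56 = 42.06, giving x_1* = 2.3776.

x_1* = 2.3776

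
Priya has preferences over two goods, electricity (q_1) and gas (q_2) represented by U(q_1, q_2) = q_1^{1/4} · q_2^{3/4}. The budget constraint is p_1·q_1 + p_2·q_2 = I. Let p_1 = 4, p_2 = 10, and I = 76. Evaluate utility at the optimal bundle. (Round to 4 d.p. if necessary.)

MU_q_1/MU_q_2 = (0.25·q_2)/(0.75·q_1); tangency sets this equal to p_1/p_2.
Rearranging, p_2·q_2 = 3·p_1·q_1. Substituting into the budget gives p_1·q_1·(1 + 3) = I.
Demand: q_1*(p_1,p_2,I) = 0.25·I/p_1 and q_2* = 0.75·I/p_2.
At p_1=4, p_2=10, I=76: q_1* = 0.25·76/4 = 4.75, q_2* = 5.7.
Utility at the optimum: U(4.75, 5.7) = 5.446.

V = 5.446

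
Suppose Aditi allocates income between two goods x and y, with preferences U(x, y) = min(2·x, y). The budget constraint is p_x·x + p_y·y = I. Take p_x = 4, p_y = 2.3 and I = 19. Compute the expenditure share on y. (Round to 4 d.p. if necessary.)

share on y = 0.5349

Leontief preferences: the optimum is at the kink where x/1 = y/2, i.e. y = 2·x.
Budget: p_x·x + p_y·2·x = I, so (p_x + 2·p_y)·x = I.
Demand: x*(p_x,p_y,I) = I/(p_x + 2·p_y), y* = 2·I/(p_x + 2·p_y).
Here 4 + 2·2.3 = 8.6, giving x* = 2.2093 and y* = 4.4186.
Expenditure on y: 2.3·4.4186 = 10.1628; share = 0.5349.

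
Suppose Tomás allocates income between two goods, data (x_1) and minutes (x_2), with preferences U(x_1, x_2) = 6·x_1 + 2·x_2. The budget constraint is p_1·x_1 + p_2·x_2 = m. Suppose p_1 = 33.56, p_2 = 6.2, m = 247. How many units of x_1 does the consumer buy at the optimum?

x_1* = 0

Perfect substitutes: compare marginal utility per dollar. 6/p_1 vs 2/p_2 → 0.1788 vs 0.3226.
x_2 gives more utility per dollar, so spend all income on x_2: x_2* = m/p_2, x_1* = 0.
Numerically: x_1* = 0, x_2* = 39.8387.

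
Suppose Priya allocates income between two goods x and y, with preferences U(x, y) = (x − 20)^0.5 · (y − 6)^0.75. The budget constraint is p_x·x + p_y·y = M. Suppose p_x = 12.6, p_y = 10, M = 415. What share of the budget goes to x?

MRS = (2/3)·(y−6)/(x−20). Tangency with p_x/p_y gives y−6 = (3/2)·(p_x/p_y)·(x−20).
Substituting into the budget: x* = 20 + 0.4·(M − 20·p_x − 6·p_y)/p_x, and y* = 6 + 0.6·(…)/p_y.
Discretionary income = 415 − 20·12.6 − 6·10 = 103; x* = 20 + 0.4·103/12.6 = 23.2698; y* = 6 + 0.6·103/10 = 12.18.
Expenditure on x: 12.6·23.2698 = 293.2; share = 0.7065.

share on x = 0.7065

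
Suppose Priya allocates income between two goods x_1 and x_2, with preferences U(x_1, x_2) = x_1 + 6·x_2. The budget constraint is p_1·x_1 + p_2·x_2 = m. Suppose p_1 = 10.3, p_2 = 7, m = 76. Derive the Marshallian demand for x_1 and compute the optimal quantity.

Numerically: x_1* = 0, x_2* = 10.8571.

x_1* = 0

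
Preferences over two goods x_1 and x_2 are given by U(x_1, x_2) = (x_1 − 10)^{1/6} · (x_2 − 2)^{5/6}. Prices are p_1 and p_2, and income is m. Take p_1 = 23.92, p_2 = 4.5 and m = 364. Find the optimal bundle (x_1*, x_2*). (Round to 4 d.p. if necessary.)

This is Cobb-Douglas in (x_1−10, x_2−2): tangency gives 1/6·p_2·(x_2−2) = 5/6·p_1·(x_1−10).
Substituting into the budget: x_1* = 10 + 1/6·(m − 10·p_1 − 2·p_2)/p_1, and x_2* = 2 + 5/6·(…)/p_2.
Discretionary income = 364 − 10·23.92 − 2·4.5 = 115.8; x_1* = 10 + 1/6·115.8/23.92 = 10.8069; x_2* = 2 + 5/6·115.8/4.5 = 23.4444.

x_1* = 10.8069, x_2* = 23.4444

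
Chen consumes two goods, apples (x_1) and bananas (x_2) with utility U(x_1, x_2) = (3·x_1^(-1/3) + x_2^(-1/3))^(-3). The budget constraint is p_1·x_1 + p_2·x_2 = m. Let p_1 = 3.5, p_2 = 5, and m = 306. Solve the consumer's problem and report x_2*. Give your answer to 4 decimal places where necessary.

From the CES first-order condition, 3·(x_2/x_1)^(4/3) = p_1/p_2.
Hence x_2/x_1 = ((1/3)·p_1/p_2)^(1/(4/3)), i.e. raised to the 0.75 power.
With the ratio pinned down, the budget gives x_1* = m/(p_1 + p_2·(x_2/x_1)) and x_2* = (x_2/x_1)·x_1*.
Numerically x_2/x_1 = 0.335724, so x_1* = 306/(3.5 + 5·0.335724) = 59.0891 and x_2* = 0.335724·59.0891 = 19.8376.

x_2* = 19.8376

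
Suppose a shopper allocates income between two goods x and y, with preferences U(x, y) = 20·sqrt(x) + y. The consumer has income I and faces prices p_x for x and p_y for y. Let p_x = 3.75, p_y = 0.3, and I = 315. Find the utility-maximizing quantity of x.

Set MRS = p_x/p_y: 10·x^(−1/2) = p_x/p_y.
Thus x* = (10·p_y/p_x)² — independent of I — with the rest of income spent on y.
Plugging in: x* = (10·0.3/3.75)² = 0.64.

x* = 0.64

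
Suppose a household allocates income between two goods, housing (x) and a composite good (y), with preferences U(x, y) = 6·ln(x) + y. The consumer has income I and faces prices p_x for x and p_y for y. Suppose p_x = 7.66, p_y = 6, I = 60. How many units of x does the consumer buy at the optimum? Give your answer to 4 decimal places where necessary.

So x*(p_x,p_y) = 6·p_y/p_x, independent of income; and y* = (I − 6·p_y)/p_y.
At the given prices: x* = 6·6/7.66 = 4.6997.

x* = 4.6997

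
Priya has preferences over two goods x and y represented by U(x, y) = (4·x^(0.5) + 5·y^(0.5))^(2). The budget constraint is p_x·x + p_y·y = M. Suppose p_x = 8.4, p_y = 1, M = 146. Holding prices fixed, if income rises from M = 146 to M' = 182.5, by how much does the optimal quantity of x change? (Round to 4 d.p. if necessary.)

With the ratio pinned down, the budget gives x* = M/(p_x + p_y·(y/x)) and y* = (y/x)·x*.
Numerically y/x = 110.25, so x* = 146/(8.4 + 1·110.25) = 1.2305.
At M' = 182.5: x* = 1.5381. Change: 1.5381 − 1.2305 = 0.3076.

Δx* = 0.3076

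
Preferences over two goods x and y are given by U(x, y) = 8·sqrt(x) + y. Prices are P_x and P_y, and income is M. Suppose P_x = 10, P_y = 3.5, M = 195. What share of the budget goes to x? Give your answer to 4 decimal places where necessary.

Set MRS = P_x/P_y: 4·x^(−1/2) = P_x/P_y.
Solve: √x = 4·P_y/P_x, so x*(P_x,P_y) = (4·P_y/P_x)², and y* = (M − P_x·x*)/P_y.
Plugging in: x* = (4·3.5/10)² = 1.96, y* = 50.1143.
Expenditure on x: 10·1.96 = 19.6; share = 0.1005.

share on x = 0.1005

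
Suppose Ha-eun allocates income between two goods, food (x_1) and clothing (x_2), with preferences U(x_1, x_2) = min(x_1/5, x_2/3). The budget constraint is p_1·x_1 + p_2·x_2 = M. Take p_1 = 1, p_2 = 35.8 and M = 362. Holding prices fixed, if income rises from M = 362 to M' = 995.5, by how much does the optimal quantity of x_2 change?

Δx_2* = 16.9084

Leontief preferences: the optimum is at the kink where x_1/5 = x_2/3, i.e. x_2 = (3/5)·x_1.
Budget: p_1·x_1 + p_2·(3/5)·x_1 = M, so (5·p_1 + 3·p_2)·x_1 = 5·M.
Demand: x_1*(p_1,p_2,M) = 5·M/(5·p_1 + 3·p_2), x_2* = 3·M/(5·p_1 + 3·p_2).
Here 5·1 + 3·35.8 = 112.4, giving x_2* = 9.6619.
At M' = 995.5: x_2* = 26.5703. Change: 26.5703 − 9.6619 = 16.9084.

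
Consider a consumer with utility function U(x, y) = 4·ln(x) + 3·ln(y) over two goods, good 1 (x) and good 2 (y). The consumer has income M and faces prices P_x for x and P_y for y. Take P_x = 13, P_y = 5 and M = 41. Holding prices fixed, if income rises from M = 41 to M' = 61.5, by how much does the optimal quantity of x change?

The MRS is (4/3)·y/x. Set MRS = P_x/P_y.
So 4·P_y·y = 3·P_x·x; combined with the budget, a share 4/7 of income goes to x.
Demand: x*(P_x,P_y,M) = 4/7·M/P_x and y* = 3/7·M/P_y.
At P_x=13, P_y=5, M=41: x* = 4/7·41/13 = 1.8022.
At M' = 61.5: x* = 2.7033. Change: 2.7033 − 1.8022 = 0.9011.

Δx* = 0.9011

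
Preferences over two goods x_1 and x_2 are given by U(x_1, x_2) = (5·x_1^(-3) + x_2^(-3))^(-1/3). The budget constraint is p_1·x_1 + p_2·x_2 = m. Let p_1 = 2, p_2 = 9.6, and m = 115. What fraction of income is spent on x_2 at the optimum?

share on x_2 = 0.6844

MU_x_1 ∝ 5·x_1^(-4), MU_x_2 ∝ x_2^(-4), so MRS = 5·(x_2/x_1)^(4) = p_1/p_2.
Hence x_2/x_1 = ((1/5)·p_1/p_2)^(1/(4)), i.e. raised to the 0.25 power.
Substitute x_2 = (x_2/x_1)·x_1 into the budget: x_1* = m/(p_1 + p_2·(x_2/x_1)).
Numerically x_2/x_1 = 0.451801, so x_1* = 115/(2 + 9.6·0.451801) = 18.1466 and x_2* = 0.451801·18.1466 = 8.1986.
Expenditure on x_2: 9.6·8.1986 = 78.7069; share = 0.6844.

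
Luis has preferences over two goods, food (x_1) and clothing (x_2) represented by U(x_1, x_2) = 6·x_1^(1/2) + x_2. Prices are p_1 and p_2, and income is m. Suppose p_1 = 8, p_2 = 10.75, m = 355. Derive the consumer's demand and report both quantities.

Plugging in: x_1* = (3·10.75/8)² = 16.251, x_2* = 20.9295.

x_1* = 16.251, x_2* = 20.9295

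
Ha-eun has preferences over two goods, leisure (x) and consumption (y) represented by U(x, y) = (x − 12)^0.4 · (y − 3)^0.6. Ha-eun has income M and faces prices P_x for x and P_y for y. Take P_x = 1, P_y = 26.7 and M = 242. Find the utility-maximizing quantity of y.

y* = 6.3685

After buying the subsistence bundle (12, 3), a share 0.4 of the remaining income goes to x: x* = 12 + 0.4·(M − 12P_x − 3P_y)/P_x.
Discretionary income = 242 − 12·1 − 3·26.7 = 149.9; y* = 3 + 0.6·149.9/26.7 = 6.3685.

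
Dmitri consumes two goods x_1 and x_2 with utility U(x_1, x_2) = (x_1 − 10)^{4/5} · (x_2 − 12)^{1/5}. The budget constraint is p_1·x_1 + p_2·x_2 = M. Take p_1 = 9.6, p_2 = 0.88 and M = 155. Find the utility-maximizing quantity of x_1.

x_1* = 14.0367

Let x_1' = x_1−10, x_2' = x_2−12. MRS = 4·x_2'/x_1' = p_1/p_2.
Substituting into the budget: x_1* = 10 + 0.8·(M − 10·p_1 − 12·p_2)/p_1, and x_2* = 12 + 0.2·(…)/p_2.
Discretionary income = 155 − 10·9.6 − 12·0.88 = 48.44; x_1* = 10 + 0.8·48.44/9.6 = 14.0367.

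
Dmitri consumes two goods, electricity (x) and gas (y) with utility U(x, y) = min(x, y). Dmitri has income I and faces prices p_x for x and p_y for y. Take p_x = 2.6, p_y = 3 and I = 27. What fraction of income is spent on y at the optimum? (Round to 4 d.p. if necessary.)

Demand: x*(p_x,p_y,I) = I/(p_x + p_y), y* = I/(p_x + p_y).
Here 2.6 + 3 = 5.6, giving x* = 4.8214 and y* = 4.8214.
Expenditure on y: 3·4.8214 = 14.4643; share = 0.5357.

share on y = 0.5357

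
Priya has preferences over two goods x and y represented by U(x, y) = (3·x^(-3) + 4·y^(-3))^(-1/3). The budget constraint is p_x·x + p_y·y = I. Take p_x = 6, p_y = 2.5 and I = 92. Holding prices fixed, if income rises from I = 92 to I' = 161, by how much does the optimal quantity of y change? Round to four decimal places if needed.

MU_x ∝ 3·x^(-4), MU_y ∝ 4·y^(-4), so MRS = (3/4)·(y/x)^(4) = p_x/p_y.
Hence y/x = ((4/3)·p_x/p_y)^(1/(4)), i.e. raised to the 0.25 power.
With the ratio pinned down, the budget gives x* = I/(p_x + p_y·(y/x)) and y* = (y/x)·x*.
Numerically y/x = 1.337481, so x* = 92/(6 + 2.5·1.337481) = 9.8462 and y* = 1.337481·9.8462 = 13.1691.
At I' = 161: y* = 23.0459. Change: 23.0459 − 13.1691 = 9.8768.

Δy* = 9.8768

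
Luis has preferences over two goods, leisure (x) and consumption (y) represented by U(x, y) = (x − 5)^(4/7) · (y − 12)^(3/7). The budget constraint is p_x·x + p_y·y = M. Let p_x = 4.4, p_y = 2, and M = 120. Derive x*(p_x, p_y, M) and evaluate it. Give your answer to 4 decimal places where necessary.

Let x' = x−5, y' = y−12. MRS = (4/3)·y'/x' = p_x/p_y.
After buying the subsistence bundle (5, 12), a share 4/7 of the remaining income goes to x: x* = 5 + 4/7·(M − 5p_x − 12p_y)/p_x.
Discretionary income = 120 − 5·4.4 − 12·2 = 74; x* = 5 + 4/7·74/4.4 = 14.6104.

x* = 14.6104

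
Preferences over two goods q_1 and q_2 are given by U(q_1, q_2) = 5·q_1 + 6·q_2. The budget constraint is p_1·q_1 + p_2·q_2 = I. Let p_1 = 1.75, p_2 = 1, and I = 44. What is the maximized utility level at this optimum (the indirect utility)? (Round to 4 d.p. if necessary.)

V = 264

q_2 gives more utility per dollar, so spend all income on q_2: q_2* = I/p_2, q_1* = 0.
Numerically: q_1* = 0, q_2* = 44.
Utility at the optimum: U(0, 44) = 264.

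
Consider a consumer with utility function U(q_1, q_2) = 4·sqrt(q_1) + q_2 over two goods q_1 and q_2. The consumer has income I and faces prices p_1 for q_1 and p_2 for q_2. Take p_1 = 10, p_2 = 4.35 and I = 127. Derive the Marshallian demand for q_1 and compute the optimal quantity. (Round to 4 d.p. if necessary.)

Solve: √q_1 = 2·p_2/p_1, so q_1*(p_1,p_2) = (2·p_2/p_1)², and q_2* = (I − p_1·q_1*)/p_2.
Plugging in: q_1* = (2·4.35/10)² = 0.7569.

q_1* = 0.7569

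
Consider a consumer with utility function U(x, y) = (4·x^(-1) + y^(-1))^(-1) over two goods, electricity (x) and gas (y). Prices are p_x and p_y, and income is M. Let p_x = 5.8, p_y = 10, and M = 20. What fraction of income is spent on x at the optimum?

MRS = MU_x/MU_y = 4·(y/x)^(2). Set equal to p_x/p_y.
Solve for the ratio: y/x = [(1/4)·p_x/p_y]^(0.5).
With the ratio pinned down, the budget gives x* = M/(p_x + p_y·(y/x)) and y* = (y/x)·x*.
Numerically y/x = 0.380789, so x* = 20/(5.8 + 10·0.380789) = 2.0816 and y* = 0.380789·2.0816 = 0.7927.
Expenditure on x: 5.8·2.0816 = 12.0734; share = 0.6037.

share on x = 0.6037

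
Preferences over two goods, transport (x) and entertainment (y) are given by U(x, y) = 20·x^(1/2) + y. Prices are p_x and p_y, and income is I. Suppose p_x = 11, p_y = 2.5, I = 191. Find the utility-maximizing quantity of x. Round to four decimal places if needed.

MU_x = 10/√x, MU_y = 1. Tangency: 10/√x = p_x/p_y.
Solve: √x = 10·p_y/p_x, so x*(p_x,p_y) = (10·p_y/p_x)², and y* = (I − p_x·x*)/p_y.
Plugging in: x* = (10·2.5/11)² = 5.1653.

x* = 5.1653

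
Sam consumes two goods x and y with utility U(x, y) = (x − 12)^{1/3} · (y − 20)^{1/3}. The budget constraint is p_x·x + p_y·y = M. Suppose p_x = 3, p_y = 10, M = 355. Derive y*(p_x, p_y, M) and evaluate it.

This is Cobb-Douglas in (x−12, y−20): tangency gives 1/3·p_y·(y−20) = 1/3·p_x·(x−12).
Substituting into the budget: x* = 12 + 0.5·(M − 12·p_x − 20·p_y)/p_x, and y* = 20 + 0.5·(…)/p_y.
Discretionary income = 355 − 12·3 − 20·10 = 119; y* = 20 + 0.5·119/10 = 25.95.

y* = 25.95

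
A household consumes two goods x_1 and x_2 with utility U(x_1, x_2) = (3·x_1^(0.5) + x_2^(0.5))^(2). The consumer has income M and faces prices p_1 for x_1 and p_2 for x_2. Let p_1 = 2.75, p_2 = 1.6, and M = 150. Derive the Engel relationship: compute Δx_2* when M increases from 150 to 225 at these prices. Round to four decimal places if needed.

Δx_2* = 7.5164

Numerically x_2/x_1 = 0.328234, so x_1* = 150/(2.75 + 1.6·0.328234) = 45.7991 and x_2* = 0.328234·45.7991 = 15.0328.
At M' = 225: x_2* = 22.5492. Change: 22.5492 − 15.0328 = 7.5164.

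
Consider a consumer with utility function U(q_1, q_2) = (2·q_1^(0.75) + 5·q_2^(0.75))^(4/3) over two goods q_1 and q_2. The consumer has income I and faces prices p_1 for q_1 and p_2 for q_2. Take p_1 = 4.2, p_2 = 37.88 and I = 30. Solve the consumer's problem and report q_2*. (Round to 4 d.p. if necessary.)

From the CES first-order condition, (2/5)·(q_2/q_1)^(0.25) = p_1/p_2.
Hence q_2/q_1 = ((5/2)·p_1/p_2)^(1/(0.25)), i.e. raised to the 4 power.
Substitute q_2 = (q_2/q_1)·q_1 into the budget: q_1* = I/(p_1 + p_2·(q_2/q_1)).
Numerically q_2/q_1 = 0.005904, so q_1* = 30/(4.2 + 37.88·0.005904) = 6.7818 and q_2* = 0.005904·6.7818 = 0.04.

q_2* = 0.04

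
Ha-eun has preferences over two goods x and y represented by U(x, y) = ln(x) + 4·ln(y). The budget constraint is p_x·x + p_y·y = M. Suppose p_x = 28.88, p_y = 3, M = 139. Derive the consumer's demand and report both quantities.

x* = 0.9626, y* = 37.0667

MU_x/MU_y = (y)/(4·x); tangency sets this equal to p_x/p_y.
So p_y·y = 4·p_x·x; combined with the budget, a share 0.2 of income goes to x.
Demand: x*(p_x,p_y,M) = 0.2·M/p_x and y* = 0.8·M/p_y.
At p_x=28.88, p_y=3, M=139: x* = 0.2·139/28.88 = 0.9626, y* = 37.0667.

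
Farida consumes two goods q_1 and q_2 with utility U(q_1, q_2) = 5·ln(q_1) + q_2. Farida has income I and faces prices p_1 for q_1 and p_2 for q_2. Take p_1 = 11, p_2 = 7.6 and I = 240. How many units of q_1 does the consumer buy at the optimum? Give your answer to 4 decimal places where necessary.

Set MRS = p_1/p_2: (5/q_1)/1 = p_1/p_2.
So q_1*(p_1,p_2) = 5·p_2/p_1, independent of income; and q_2* = (I − 5·p_2)/p_2.
At the given prices: q_1* = 5·7.6/11 = 3.4545.

q_1* = 3.4545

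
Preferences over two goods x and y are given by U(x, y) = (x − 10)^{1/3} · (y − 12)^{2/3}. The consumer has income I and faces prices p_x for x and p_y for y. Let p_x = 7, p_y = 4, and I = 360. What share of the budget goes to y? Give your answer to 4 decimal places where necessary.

MRS = (1/2)·(y−12)/(x−10). Tangency with p_x/p_y gives y−12 = 2·(p_x/p_y)·(x−10).
After buying the subsistence bundle (10, 12), a share 1/3 of the remaining income goes to x: x* = 10 + 1/3·(I − 10p_x − 12p_y)/p_x.
Discretionary income = 360 − 10·7 − 12·4 = 242; x* = 10 + 1/3·242/7 = 21.5238; y* = 12 + 2/3·242/4 = 52.3333.
Expenditure on y: 4·52.3333 = 209.3333; share = 0.5815.

share on y = 0.5815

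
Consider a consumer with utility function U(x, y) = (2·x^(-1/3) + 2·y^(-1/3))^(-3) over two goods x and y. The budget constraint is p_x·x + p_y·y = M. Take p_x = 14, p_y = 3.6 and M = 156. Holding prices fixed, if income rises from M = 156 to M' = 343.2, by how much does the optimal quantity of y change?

Δy* = 21.628

Substitute y = (y/x)·x into the budget: x* = M/(p_x + p_y·(y/x)).
Numerically y/x = 2.769295, so x* = 156/(14 + 3.6·2.769295) = 6.5083 and y* = 2.769295·6.5083 = 18.0233.
At M' = 343.2: y* = 39.6514. Change: 39.6514 − 18.0233 = 21.628.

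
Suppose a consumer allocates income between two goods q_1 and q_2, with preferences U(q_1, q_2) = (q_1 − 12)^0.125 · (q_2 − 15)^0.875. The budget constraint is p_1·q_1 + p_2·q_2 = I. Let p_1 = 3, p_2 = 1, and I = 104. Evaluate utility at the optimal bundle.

Let q_1' = q_1−12, q_2' = q_2−15. MRS = (1/7)·q_2'/q_1' = p_1/p_2.
Substituting into the budget: q_1* = 12 + 0.125·(I − 12·p_1 − 15·p_2)/p_1, and q_2* = 15 + 0.875·(…)/p_2.
Discretionary income = 104 − 12·3 − 15·1 = 53; q_1* = 12 + 0.125·53/3 = 14.2083; q_2* = 15 + 0.875·53/1 = 61.375.
Utility at the optimum: U(14.2083, 61.375) = 31.6961.

V = 31.6961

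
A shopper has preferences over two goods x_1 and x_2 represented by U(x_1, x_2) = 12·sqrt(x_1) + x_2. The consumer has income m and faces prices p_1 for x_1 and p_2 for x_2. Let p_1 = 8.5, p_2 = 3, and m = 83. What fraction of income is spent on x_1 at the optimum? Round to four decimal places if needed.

Utility is quasi-linear in x_2; the FOC for x_1 is 6/√x_1 = p_1/p_2.
Thus x_1* = (6·p_2/p_1)² — independent of m — with the rest of income spent on x_2.
Plugging in: x_1* = (6·3/8.5)² = 4.4844, x_2* = 14.9608.
Expenditure on x_1: 8.5·4.4844 = 38.1176; share = 0.4592.

share on x_1 = 0.4592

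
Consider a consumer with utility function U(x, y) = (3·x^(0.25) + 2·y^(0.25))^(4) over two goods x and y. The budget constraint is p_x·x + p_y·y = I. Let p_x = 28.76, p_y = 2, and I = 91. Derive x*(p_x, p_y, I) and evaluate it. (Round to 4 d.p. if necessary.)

MU_x ∝ 3·x^(-0.75), MU_y ∝ 2·y^(-0.75), so MRS = (3/2)·(y/x)^(0.75) = p_x/p_y.
Hence y/x = ((2/3)·p_x/p_y)^(1/(0.75)), i.e. raised to the 4/3 power.
With the ratio pinned down, the budget gives x* = I/(p_x + p_y·(y/x)) and y* = (y/x)·x*.
Numerically y/x = 20.36527, so x* = 91/(28.76 + 2·20.36527) = 1.3095.

x* = 1.3095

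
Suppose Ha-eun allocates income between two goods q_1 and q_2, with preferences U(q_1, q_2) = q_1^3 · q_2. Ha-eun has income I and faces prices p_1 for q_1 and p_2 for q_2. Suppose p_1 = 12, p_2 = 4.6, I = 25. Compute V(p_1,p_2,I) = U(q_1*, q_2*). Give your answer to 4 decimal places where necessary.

V = 5.183

Tangency: MRS = 3·q_2/q_1 = p_1/p_2.
So 3·p_2·q_2 = p_1·q_1; combined with the budget, a share 0.75 of income goes to q_1.
Demand: q_1*(p_1,p_2,I) = 0.75·I/p_1 and q_2* = 0.25·I/p_2.
At p_1=12, p_2=4.6, I=25: q_1* = 0.75·25/12 = 1.5625, q_2* = 1.3587.
Utility at the optimum: U(1.5625, 1.3587) = 5.183.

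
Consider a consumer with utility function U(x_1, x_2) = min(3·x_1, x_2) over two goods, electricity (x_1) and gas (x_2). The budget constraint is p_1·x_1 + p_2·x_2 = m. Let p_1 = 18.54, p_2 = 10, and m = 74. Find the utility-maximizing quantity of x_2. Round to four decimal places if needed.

x_2* = 4.5735

With perfect complements, no substitution: consume in ratio x_1:x_2 = 1:3.
Budget: p_1·x_1 + p_2·3·x_1 = m, so (p_1 + 3·p_2)·x_1 = m.
Demand: x_1*(p_1,p_2,m) = m/(p_1 + 3·p_2), x_2* = 3·m/(p_1 + 3·p_2).
Here 18.54 + 3·10 = 48.54, giving x_2* = 4.5735.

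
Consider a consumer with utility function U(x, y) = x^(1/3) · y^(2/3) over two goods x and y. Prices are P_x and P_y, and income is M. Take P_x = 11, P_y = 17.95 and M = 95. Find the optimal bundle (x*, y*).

x* = 2.8788, y* = 3.5283

Demand: x*(P_x,P_y,M) = 1/3·M/P_x and y* = 2/3·M/P_y.
At P_x=11, P_y=17.95, M=95: x* = 1/3·95/11 = 2.8788, y* = 3.5283.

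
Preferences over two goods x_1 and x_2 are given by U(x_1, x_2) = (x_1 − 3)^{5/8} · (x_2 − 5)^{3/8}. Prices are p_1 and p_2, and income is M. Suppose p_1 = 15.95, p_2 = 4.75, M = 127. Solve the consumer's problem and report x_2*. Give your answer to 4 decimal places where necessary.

x_2* = 9.3737

This is Cobb-Douglas in (x_1−3, x_2−5): tangency gives 0.625·p_2·(x_2−5) = 0.375·p_1·(x_1−3).
After buying the subsistence bundle (3, 5), a share 0.625 of the remaining income goes to x_1: x_1* = 3 + 0.625·(M − 3p_1 − 5p_2)/p_1.
Discretionary income = 127 − 3·15.95 − 5·4.75 = 55.4; x_2* = 5 + 0.375·55.4/4.75 = 9.3737.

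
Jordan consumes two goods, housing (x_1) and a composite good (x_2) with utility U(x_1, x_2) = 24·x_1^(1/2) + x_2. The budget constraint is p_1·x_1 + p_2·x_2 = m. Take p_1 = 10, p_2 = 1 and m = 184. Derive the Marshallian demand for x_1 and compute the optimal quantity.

x_1* = 1.44

Utility is quasi-linear in x_2; the FOC for x_1 is 12/√x_1 = p_1/p_2.
Solve: √x_1 = 12·p_2/p_1, so x_1*(p_1,p_2) = (12·p_2/p_1)², and x_2* = (m − p_1·x_1*)/p_2.
Plugging in: x_1* = (12·1/10)² = 1.44.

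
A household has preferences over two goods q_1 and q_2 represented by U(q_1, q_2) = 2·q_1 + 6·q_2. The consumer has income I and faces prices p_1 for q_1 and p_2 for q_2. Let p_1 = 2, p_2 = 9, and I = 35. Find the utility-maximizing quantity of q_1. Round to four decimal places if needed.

q_1* = 17.5

Linear utility — the consumer picks whichever good has higher MU/price: 2/2 = 1 vs 6/9 = 0.6667.
q_1 gives more utility per dollar, so spend all income on q_1: q_1* = I/p_1, q_2* = 0.
Numerically: q_1* = 17.5, q_2* = 0.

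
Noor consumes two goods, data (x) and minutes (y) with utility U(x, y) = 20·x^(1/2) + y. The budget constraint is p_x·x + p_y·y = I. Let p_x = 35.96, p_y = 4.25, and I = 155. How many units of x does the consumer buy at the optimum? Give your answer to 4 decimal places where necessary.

Utility is quasi-linear in y; the FOC for x is 10/√x = p_x/p_y.
Thus x* = (10·p_y/p_x)² — independent of I — with the rest of income spent on y.
Plugging in: x* = (10·4.25/35.96)² = 1.3968.

x* = 1.3968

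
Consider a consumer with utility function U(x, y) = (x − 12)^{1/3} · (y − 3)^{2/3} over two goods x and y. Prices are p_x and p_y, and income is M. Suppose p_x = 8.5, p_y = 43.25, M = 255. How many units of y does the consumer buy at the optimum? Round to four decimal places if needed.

MRS = (1/2)·(y−3)/(x−12). Tangency with p_x/p_y gives y−3 = 2·(p_x/p_y)·(x−12).
After buying the subsistence bundle (12, 3), a share 1/3 of the remaining income goes to x: x* = 12 + 1/3·(M − 12p_x − 3p_y)/p_x.
Discretionary income = 255 − 12·8.5 − 3·43.25 = 23.25; y* = 3 + 2/3·23.25/43.25 = 3.3584.

y* = 3.3584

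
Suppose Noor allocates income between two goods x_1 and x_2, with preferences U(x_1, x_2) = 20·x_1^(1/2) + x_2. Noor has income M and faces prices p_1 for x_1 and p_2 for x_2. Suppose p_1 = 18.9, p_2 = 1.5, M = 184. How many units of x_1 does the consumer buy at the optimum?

x_1* = 0.6299

MU_x_1 = 10/√x_1, MU_x_2 = 1. Tangency: 10/√x_1 = p_1/p_2.
Thus x_1* = (10·p_2/p_1)² — independent of M — with the rest of income spent on x_2.
Plugging in: x_1* = (10·1.5/18.9)² = 0.6299.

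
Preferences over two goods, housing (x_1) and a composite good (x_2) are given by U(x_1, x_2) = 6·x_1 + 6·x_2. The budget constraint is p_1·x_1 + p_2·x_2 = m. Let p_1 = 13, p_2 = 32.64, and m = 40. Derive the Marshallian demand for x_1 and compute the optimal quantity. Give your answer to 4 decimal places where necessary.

Linear utility — the consumer picks whichever good has higher MU/price: 6/13 = 0.4615 vs 6/32.64 = 0.1838.
x_1 gives more utility per dollar, so spend all income on x_1: x_1* = m/p_1, x_2* = 0.
Numerically: x_1* = 3.0769, x_2* = 0.

x_1* = 3.0769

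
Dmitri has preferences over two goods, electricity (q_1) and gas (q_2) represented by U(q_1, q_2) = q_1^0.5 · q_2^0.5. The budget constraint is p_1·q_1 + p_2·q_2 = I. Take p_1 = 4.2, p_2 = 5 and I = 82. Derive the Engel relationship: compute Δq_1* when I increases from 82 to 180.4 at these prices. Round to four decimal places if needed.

Δq_1* = 11.7143

At p_1=4.2, p_2=5, I=82: q_1* = 0.5·82/4.2 = 9.7619.
At I' = 180.4: q_1* = 21.4762. Change: 21.4762 − 9.7619 = 11.7143.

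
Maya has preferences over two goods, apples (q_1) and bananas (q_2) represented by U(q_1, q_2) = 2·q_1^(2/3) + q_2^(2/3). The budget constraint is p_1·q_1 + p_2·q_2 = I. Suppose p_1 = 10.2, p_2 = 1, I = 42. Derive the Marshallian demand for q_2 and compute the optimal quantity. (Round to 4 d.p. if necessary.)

From the CES first-order condition, 2·(q_2/q_1)^(1/3) = p_1/p_2.
Solve for the ratio: q_2/q_1 = [(1/2)·p_1/p_2]^(3).
Substitute q_2 = (q_2/q_1)·q_1 into the budget: q_1* = I/(p_1 + p_2·(q_2/q_1)).
Numerically q_2/q_1 = 132.651, so q_1* = 42/(10.2 + 1·132.651) = 0.294 and q_2* = 132.651·0.294 = 39.0011.

q_2* = 39.0011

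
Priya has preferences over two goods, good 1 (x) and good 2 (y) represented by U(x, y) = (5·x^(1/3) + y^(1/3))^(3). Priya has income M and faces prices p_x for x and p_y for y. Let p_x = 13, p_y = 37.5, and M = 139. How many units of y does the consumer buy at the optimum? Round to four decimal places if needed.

MRS = MU_x/MU_y = 5·(y/x)^(2/3). Set equal to p_x/p_y.
Hence y/x = ((1/5)·p_x/p_y)^(1/(2/3)), i.e. raised to the 1.5 power.
With the ratio pinned down, the budget gives x* = M/(p_x + p_y·(y/x)) and y* = (y/x)·x*.
Numerically y/x = 0.018256, so x* = 139/(13 + 37.5·0.018256) = 10.1574 and y* = 0.018256·10.1574 = 0.1854.

y* = 0.1854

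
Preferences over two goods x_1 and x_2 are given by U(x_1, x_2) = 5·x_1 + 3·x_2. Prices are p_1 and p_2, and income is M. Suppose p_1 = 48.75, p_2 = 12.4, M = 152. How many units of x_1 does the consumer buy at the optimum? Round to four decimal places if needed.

Linear utility — the consumer picks whichever good has higher MU/price: 5/48.75 = 0.1026 vs 3/12.4 = 0.2419.
x_2 gives more utility per dollar, so spend all income on x_2: x_2* = M/p_2, x_1* = 0.
Numerically: x_1* = 0, x_2* = 12.2581.

x_1* = 0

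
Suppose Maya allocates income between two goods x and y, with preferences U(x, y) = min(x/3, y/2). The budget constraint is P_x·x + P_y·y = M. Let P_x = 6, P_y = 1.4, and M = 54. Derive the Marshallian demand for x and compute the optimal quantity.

x* = 7.7885

Leontief preferences: the optimum is at the kink where x/3 = y/2, i.e. y = (2/3)·x.
Budget: P_x·x + P_y·(2/3)·x = M, so (3·P_x + 2·P_y)·x = 3·M.
Demand: x*(P_x,P_y,M) = 3·M/(3·P_x + 2·P_y), y* = 2·M/(3·P_x + 2·P_y).
Here 3·6 + 2·1.4 = 20.8, giving x* = 7.7885.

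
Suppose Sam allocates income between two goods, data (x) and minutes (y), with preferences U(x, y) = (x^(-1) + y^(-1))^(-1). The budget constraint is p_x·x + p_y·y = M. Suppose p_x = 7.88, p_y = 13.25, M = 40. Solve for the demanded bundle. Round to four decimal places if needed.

MRS = MU_x/MU_y = (y/x)^(2). Set equal to p_x/p_y.
Solve for the ratio: y/x = [p_x/p_y]^(0.5).
Substitute y = (y/x)·x into the budget: x* = M/(p_x + p_y·(y/x)).
Numerically y/x = 0.771179, so x* = 40/(7.88 + 13.25·0.771179) = 2.2102 and y* = 0.771179·2.2102 = 1.7044.

x* = 2.2102, y* = 1.7044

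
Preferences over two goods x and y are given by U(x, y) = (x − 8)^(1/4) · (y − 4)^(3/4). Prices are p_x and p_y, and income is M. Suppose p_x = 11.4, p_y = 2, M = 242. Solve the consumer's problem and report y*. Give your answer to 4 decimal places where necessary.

y* = 57.55

Let x' = x−8, y' = y−4. MRS = (1/3)·y'/x' = p_x/p_y.
Substituting into the budget: x* = 8 + 0.25·(M − 8·p_x − 4·p_y)/p_x, and y* = 4 + 0.75·(…)/p_y.
Discretionary income = 242 − 8·11.4 − 4·2 = 142.8; y* = 4 + 0.75·142.8/2 = 57.55.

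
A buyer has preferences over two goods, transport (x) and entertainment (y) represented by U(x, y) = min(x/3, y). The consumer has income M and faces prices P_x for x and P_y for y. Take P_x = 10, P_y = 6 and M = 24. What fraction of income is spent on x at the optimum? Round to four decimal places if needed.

Leontief preferences: the optimum is at the kink where x/3 = y/1, i.e. y = (1/3)·x.
Budget: P_x·x + P_y·(1/3)·x = M, so (3·P_x + P_y)·x = 3·M.
Demand: x*(P_x,P_y,M) = 3·M/(3·P_x + P_y), y* = M/(3·P_x + P_y).
Here 3·10 + 6 = 36, giving x* = 2 and y* = 0.6667.
Expenditure on x: 10·2 = 20; share = 0.8333.

share on x = 0.8333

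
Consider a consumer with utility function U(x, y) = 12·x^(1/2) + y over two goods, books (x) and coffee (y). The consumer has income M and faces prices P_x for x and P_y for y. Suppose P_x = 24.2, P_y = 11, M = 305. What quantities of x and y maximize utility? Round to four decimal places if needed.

Set MRS = P_x/P_y: 6·x^(−1/2) = P_x/P_y.
Thus x* = (6·P_y/P_x)² — independent of M — with the rest of income spent on y.
Plugging in: x* = (6·11/24.2)² = 7.438, y* = 11.3636.

x* = 7.438, y* = 11.3636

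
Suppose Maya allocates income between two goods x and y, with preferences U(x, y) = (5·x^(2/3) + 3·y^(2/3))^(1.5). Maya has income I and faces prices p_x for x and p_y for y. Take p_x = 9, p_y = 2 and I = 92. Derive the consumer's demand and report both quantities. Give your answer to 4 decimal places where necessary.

With the ratio pinned down, the budget gives x* = I/(p_x + p_y·(y/x)) and y* = (y/x)·x*.
Numerically y/x = 19.683, so x* = 92/(9 + 2·19.683) = 1.9022 and y* = 19.683·1.9022 = 37.4403.

x* = 1.9022, y* = 37.4403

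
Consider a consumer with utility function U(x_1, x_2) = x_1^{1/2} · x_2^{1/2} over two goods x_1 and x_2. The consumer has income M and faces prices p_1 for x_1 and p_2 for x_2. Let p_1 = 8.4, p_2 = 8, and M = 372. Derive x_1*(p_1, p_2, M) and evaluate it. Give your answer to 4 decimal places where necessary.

x_1* = 22.1429

The MRS is x_2/x_1. Set MRS = p_1/p_2.
Rearranging, p_2·x_2 = p_1·x_1. Substituting into the budget gives p_1·x_1·(1 + 1) = M.
Demand: x_1*(p_1,p_2,M) = 0.5·M/p_1 and x_2* = 0.5·M/p_2.
At p_1=8.4, p_2=8, M=372: x_1* = 0.5·372/8.4 = 22.1429.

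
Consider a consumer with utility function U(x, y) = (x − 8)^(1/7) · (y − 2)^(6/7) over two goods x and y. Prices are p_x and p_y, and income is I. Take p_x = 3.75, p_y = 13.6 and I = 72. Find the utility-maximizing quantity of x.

Let x' = x−8, y' = y−2. MRS = (1/6)·y'/x' = p_x/p_y.
Substituting into the budget: x* = 8 + 1/7·(I − 8·p_x − 2·p_y)/p_x, and y* = 2 + 6/7·(…)/p_y.
Discretionary income = 72 − 8·3.75 − 2·13.6 = 14.8; x* = 8 + 1/7·14.8/3.75 = 8.5638.

x* = 8.5638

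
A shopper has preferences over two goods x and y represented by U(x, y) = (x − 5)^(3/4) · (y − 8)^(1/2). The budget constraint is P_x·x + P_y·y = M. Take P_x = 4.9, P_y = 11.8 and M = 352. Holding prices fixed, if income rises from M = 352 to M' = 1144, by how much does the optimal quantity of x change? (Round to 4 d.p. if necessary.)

MRS = (3/2)·(y−8)/(x−5). Tangency with P_x/P_y gives y−8 = (2/3)·(P_x/P_y)·(x−5).
After buying the subsistence bundle (5, 8), a share 0.6 of the remaining income goes to x: x* = 5 + 0.6·(M − 5P_x − 8P_y)/P_x.
Discretionary income = 352 − 5·4.9 − 8·11.8 = 233.1; x* = 5 + 0.6·233.1/4.9 = 33.5429.
At M' = 1144: x* = 130.5224. Change: 130.5224 − 33.5429 = 96.9796.

Δx* = 96.9796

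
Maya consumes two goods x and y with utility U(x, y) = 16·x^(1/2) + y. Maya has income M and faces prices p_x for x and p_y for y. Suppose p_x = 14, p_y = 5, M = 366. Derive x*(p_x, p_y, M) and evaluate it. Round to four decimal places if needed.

x* = 8.1633

Utility is quasi-linear in y; the FOC for x is 8/√x = p_x/p_y.
Solve: √x = 8·p_y/p_x, so x*(p_x,p_y) = (8·p_y/p_x)², and y* = (M − p_x·x*)/p_y.
Plugging in: x* = (8·5/14)² = 8.1633.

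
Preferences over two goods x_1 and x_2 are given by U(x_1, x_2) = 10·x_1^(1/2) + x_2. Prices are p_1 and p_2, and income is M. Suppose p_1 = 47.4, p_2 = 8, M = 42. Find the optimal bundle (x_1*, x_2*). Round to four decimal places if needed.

Utility is quasi-linear in x_2; the FOC for x_1 is 5/√x_1 = p_1/p_2.
Thus x_1* = (5·p_2/p_1)² — independent of M — with the rest of income spent on x_2.
Plugging in: x_1* = (5·8/47.4)² = 0.7121, x_2* = 1.0306.

x_1* = 0.7121, x_2* = 1.0306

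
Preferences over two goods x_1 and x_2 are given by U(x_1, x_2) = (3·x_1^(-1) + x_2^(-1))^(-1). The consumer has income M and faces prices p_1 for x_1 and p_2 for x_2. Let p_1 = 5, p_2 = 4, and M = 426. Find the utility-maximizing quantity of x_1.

x_1* = 56.1858

Numerically x_2/x_1 = 0.645497, so x_1* = 426/(5 + 4·0.645497) = 56.1858.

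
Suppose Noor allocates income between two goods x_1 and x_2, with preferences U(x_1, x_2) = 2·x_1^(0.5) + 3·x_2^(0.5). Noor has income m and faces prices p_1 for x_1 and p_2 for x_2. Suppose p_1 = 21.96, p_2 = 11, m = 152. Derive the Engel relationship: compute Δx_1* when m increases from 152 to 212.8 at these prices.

Δx_1* = 0.5041

MRS = MU_x_1/MU_x_2 = (2/3)·(x_2/x_1)^(0.5). Set equal to p_1/p_2.
Solve for the ratio: x_2/x_1 = [(3/2)·p_1/p_2]^(2).
Substitute x_2 = (x_2/x_1)·x_1 into the budget: x_1* = m/(p_1 + p_2·(x_2/x_1)).
Numerically x_2/x_1 = 8.967302, so x_1* = 152/(21.96 + 11·8.967302) = 1.2604.
At m' = 212.8: x_1* = 1.7645. Change: 1.7645 − 1.2604 = 0.5041.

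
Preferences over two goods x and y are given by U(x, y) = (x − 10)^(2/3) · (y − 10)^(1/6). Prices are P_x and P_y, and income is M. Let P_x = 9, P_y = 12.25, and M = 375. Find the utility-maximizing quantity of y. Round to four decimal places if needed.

MRS = 4·(y−10)/(x−10). Tangency with P_x/P_y gives y−10 = (1/4)·(P_x/P_y)·(x−10).
Substituting into the budget: x* = 10 + 0.8·(M − 10·P_x − 10·P_y)/P_x, and y* = 10 + 0.2·(…)/P_y.
Discretionary income = 375 − 10·9 − 10·12.25 = 162.5; y* = 10 + 0.2·162.5/12.25 = 12.6531.

y* = 12.6531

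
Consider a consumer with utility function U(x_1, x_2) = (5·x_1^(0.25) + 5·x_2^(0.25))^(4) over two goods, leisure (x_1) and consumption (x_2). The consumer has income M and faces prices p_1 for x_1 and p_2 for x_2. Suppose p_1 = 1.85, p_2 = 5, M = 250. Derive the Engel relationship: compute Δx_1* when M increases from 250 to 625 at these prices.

Δx_1* = 117.9941

Numerically x_2/x_1 = 0.265625, so x_1* = 250/(1.85 + 5·0.265625) = 78.6627.
At M' = 625: x_1* = 196.6568. Change: 196.6568 − 78.6627 = 117.9941.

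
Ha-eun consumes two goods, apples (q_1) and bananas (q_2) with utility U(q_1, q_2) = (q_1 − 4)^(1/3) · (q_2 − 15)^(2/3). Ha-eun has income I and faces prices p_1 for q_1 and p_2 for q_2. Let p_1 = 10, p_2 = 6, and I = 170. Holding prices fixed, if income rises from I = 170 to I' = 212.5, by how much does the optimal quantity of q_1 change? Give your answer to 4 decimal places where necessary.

Δq_1* = 1.4167

Let q_1' = q_1−4, q_2' = q_2−15. MRS = (1/2)·q_2'/q_1' = p_1/p_2.
Substituting into the budget: q_1* = 4 + 1/3·(I − 4·p_1 − 15·p_2)/p_1, and q_2* = 15 + 2/3·(…)/p_2.
Discretionary income = 170 − 4·10 − 15·6 = 40; q_1* = 4 + 1/3·40/10 = 5.3333.
At I' = 212.5: q_1* = 6.75. Change: 6.75 − 5.3333 = 1.4167.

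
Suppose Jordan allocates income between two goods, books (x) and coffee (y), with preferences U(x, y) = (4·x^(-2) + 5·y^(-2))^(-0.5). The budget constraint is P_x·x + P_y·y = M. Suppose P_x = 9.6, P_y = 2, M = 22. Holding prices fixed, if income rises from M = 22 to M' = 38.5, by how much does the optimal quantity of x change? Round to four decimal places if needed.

MRS = MU_x/MU_y = (4/5)·(y/x)^(3). Set equal to P_x/P_y.
Hence y/x = ((5/4)·P_x/P_y)^(1/(3)), i.e. raised to the 1/3 power.
Substitute y = (y/x)·x into the budget: x* = M/(P_x + P_y·(y/x)).
Numerically y/x = 1.817121, so x* = 22/(9.6 + 2·1.817121) = 1.6624.
At M' = 38.5: x* = 2.9091. Change: 2.9091 − 1.6624 = 1.2468.

Δx* = 1.2468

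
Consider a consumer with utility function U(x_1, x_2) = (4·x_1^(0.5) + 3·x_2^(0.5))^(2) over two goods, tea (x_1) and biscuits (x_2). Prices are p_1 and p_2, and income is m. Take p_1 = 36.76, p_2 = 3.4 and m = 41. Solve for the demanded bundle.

x_1* = 0.1575, x_2* = 10.356

MRS = MU_x_1/MU_x_2 = (4/3)·(x_2/x_1)^(0.5). Set equal to p_1/p_2.
Hence x_2/x_1 = ((3/4)·p_1/p_2)^(1/(0.5)), i.e. raised to the 2 power.
Substitute x_2 = (x_2/x_1)·x_1 into the budget: x_1* = m/(p_1 + p_2·(x_2/x_1)).
Numerically x_2/x_1 = 65.753019, so x_1* = 41/(36.76 + 3.4·65.753019) = 0.1575 and x_2* = 65.753019·0.1575 = 10.356.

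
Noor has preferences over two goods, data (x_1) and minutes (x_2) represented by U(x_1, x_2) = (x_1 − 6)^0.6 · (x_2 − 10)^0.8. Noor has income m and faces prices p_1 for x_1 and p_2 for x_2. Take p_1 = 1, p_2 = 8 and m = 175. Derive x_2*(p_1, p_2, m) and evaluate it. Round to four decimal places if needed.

x_2* = 16.3571

MRS = (3/4)·(x_2−10)/(x_1−6). Tangency with p_1/p_2 gives x_2−10 = (4/3)·(p_1/p_2)·(x_1−6).
Substituting into the budget: x_1* = 6 + 3/7·(m − 6·p_1 − 10·p_2)/p_1, and x_2* = 10 + 4/7·(…)/p_2.
Discretionary income = 175 − 6·1 − 10·8 = 89; x_2* = 10 + 4/7·89/8 = 16.3571.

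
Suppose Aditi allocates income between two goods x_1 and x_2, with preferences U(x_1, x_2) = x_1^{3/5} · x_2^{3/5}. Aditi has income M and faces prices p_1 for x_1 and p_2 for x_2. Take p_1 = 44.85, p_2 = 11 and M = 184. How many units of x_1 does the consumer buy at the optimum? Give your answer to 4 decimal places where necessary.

MU_x_1/MU_x_2 = (0.6·x_2)/(0.6·x_1); tangency sets this equal to p_1/p_2.
So 0.6·p_2·x_2 = 0.6·p_1·x_1; combined with the budget, a share 0.5 of income goes to x_1.
Demand: x_1*(p_1,p_2,M) = 0.5·M/p_1 and x_2* = 0.5·M/p_2.
At p_1=44.85, p_2=11, M=184: x_1* = 0.5·184/44.85 = 2.0513.

x_1* = 2.0513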